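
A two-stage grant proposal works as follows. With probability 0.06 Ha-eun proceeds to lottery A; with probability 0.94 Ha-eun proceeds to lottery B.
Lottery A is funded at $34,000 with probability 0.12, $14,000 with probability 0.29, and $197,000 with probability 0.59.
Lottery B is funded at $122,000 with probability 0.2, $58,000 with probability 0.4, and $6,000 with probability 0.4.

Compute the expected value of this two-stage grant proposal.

$54,462.20

EV(A) = 0.12 × 34000 + 0.29 × 14000 + 0.59 × 197000 = 4080 + 4060 + 116230 = 124370
EV(B) = 0.2 × 122000 + 0.4 × 58000 + 0.4 × 6000 = 24400 + 23200 + 2400 = 50000
Overall = 0.06 × 124370 + 0.94 × 50000 = 7462.2 + 47000 = 54462.2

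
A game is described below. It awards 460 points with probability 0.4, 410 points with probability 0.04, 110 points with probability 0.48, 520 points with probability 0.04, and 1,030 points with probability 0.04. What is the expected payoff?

315.2 points

EV = 0.4 × 460 + 0.04 × 410 + 0.48 × 110 + 0.04 × 520 + 0.04 × 1030 = 184 + 16.4 + 52.8 + 20.8 + 41.2 = 315.2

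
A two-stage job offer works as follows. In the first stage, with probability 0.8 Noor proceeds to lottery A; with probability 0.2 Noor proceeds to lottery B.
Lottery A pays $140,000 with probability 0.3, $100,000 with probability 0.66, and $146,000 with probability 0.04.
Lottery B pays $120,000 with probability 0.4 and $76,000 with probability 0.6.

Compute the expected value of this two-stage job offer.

$109,792

EV(A) = 0.3 × 140000 + 0.66 × 100000 + 0.04 × 146000 = 42000 + 66000 + 5840 = 113840
EV(B) = 0.4 × 120000 + 0.6 × 76000 = 48000 + 45600 = 93600
Overall = 0.8 × 113840 + 0.2 × 93600 = 91072 + 18720 = 109792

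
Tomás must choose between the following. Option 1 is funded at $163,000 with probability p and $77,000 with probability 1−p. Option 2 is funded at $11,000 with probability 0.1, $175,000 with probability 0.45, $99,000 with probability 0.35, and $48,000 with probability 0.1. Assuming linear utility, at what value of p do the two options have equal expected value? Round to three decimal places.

p = 0.492

EV(Option 2) = 0.1 × 11000 + 0.45 × 175000 + 0.35 × 99000 + 0.1 × 48000 = 1100 + 78750 + 34650 + 4800 = 119300
p·163000 + (1−p)·77000 = 119300
86000p + 77000 = 119300
p = (119300 − 77000) / 86000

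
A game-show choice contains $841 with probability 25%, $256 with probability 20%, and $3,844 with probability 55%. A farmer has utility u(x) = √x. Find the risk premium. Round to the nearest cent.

$390.95

E[u] = 0.25·√841 + 0.2·√256 + 0.55·√3844 = 0.25·29 + 0.2·16 + 0.55·62 = 44.55
CE = (44.55)² = 1984.7025
Risk premium = EV − CE = 2375.65 − 1984.7025 = 390.9475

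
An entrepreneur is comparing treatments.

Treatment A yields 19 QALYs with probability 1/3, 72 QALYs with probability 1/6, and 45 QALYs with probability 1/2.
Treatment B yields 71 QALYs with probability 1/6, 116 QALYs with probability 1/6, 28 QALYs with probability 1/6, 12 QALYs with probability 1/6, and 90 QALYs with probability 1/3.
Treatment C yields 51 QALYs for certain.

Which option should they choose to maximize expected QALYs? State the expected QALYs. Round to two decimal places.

Treatment B (67.83 QALYs)

Treatment A = 1/3 × 19 + 1/6 × 72 + 1/2 × 45 = 6.3333 + 12 + 22.5 = 40.8333
Treatment B = 1/6 × 71 + 1/6 × 116 + 1/6 × 28 + 1/6 × 12 + 1/3 × 90 = 11.8333 + 19.3333 + 4.6667 + 2 + 30 = 67.8333
Treatment C: 51 (certain)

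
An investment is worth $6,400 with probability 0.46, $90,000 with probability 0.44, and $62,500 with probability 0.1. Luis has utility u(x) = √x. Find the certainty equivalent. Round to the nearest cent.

E[u] = 0.46·√6400 + 0.44·√90000 + 0.1·√62500 = 0.46·80 + 0.44·300 + 0.1·250 = 193.8
CE = (193.8)² = 37558.44

$37,558.44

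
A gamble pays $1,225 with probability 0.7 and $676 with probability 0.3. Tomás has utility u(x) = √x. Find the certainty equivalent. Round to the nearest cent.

$1,043.29

E[u] = 0.7·√1225 + 0.3·√676 = 0.7·35 + 0.3·26 = 32.3
CE = (32.3)² = 1043.29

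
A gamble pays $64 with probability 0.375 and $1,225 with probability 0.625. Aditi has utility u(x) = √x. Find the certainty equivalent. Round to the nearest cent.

$618.77

E[u] = 0.375·√64 + 0.625·√1225 = 0.375·8 + 0.625·35 = 24.875
CE = (24.875)² = 618.765625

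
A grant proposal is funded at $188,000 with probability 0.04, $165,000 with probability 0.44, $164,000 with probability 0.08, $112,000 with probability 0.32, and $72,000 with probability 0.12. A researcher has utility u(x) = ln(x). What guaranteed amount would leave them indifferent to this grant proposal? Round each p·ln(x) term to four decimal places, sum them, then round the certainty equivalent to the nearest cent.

$132,574.50

E[u] = 0.04·ln(188000) + 0.44·ln(165000) + 0.08·ln(164000) + 0.32·ln(112000) + 0.12·ln(72000) = 0.4858 + 5.2860 + 0.9606 + 3.7204 + 1.3421 = 11.7949
CE = e^11.7949 ≈ 132574.50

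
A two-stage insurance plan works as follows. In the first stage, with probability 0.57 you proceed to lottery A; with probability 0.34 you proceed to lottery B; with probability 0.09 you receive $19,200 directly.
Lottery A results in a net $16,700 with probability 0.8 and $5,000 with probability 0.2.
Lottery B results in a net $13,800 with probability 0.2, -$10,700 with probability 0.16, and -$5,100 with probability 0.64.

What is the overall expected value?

$9,159.76

EV(A) = 0.8 × 16700 + 0.2 × 5000 = 13360 + 1000 = 14360
EV(B) = 0.2 × 13800 + 0.16 × (-10700) + 0.64 × (-5100) = 2760 − 1712 − 3264 = -2216
Branch C: 19200 (certain)
Overall = 0.57 × 14360 + 0.34 × (-2216) + 0.09 × 19200 = 8185.2 − 753.44 + 1728 = 9159.76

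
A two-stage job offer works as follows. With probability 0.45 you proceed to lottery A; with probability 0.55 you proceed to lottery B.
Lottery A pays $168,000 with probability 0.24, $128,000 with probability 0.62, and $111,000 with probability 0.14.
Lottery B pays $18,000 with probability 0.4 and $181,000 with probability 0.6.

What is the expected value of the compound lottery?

$124,539

EV(A) = 0.24 × 168000 + 0.62 × 128000 + 0.14 × 111000 = 40320 + 79360 + 15540 = 135220
EV(B) = 0.4 × 18000 + 0.6 × 181000 = 7200 + 108600 = 115800
Overall = 0.45 × 135220 + 0.55 × 115800 = 60849 + 63690 = 124539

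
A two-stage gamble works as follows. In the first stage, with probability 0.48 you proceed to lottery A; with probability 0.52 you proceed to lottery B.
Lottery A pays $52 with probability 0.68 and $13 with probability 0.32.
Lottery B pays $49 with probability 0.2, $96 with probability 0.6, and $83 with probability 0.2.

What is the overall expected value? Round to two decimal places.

$62.65

EV(A) = 0.68 × 52 + 0.32 × 13 = 35.36 + 4.16 = 39.52
EV(B) = 0.2 × 49 + 0.6 × 96 + 0.2 × 83 = 9.8 + 57.6 + 16.6 = 84
Overall = 0.48 × 39.52 + 0.52 × 84 = 18.9696 + 43.68 = 62.6496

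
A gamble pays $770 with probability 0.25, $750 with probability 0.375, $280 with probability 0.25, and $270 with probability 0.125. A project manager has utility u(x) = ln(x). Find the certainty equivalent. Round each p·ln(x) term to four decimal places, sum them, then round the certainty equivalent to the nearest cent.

$519.36

E[u] = 0.25·ln(770) + 0.375·ln(750) + 0.25·ln(280) + 0.125·ln(270) = 1.6616 + 2.4825 + 1.4087 + 0.6998 = 6.2526
CE = e^6.2526 ≈ 519.36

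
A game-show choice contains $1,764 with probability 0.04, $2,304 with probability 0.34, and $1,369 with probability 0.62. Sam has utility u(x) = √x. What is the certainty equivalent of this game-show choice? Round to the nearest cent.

$1,676.08

E[u] = 0.04·√1764 + 0.34·√2304 + 0.62·√1369 = 0.04·42 + 0.34·48 + 0.62·37 = 40.94
CE = (40.94)² = 1676.0836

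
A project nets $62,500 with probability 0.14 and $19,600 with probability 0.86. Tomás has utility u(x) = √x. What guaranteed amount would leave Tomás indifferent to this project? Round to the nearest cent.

$24,149.16

E[u] = 0.14·√62500 + 0.86·√19600 = 0.14·250 + 0.86·140 = 155.4
CE = (155.4)² = 24149.16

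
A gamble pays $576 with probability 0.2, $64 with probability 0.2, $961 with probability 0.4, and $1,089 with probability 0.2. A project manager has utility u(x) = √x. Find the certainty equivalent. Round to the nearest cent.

E[u] = 0.2·√576 + 0.2·√64 + 0.4·√961 + 0.2·√1089 = 0.2·24 + 0.2·8 + 0.4·31 + 0.2·33 = 25.4
CE = (25.4)² = 645.16

$645.16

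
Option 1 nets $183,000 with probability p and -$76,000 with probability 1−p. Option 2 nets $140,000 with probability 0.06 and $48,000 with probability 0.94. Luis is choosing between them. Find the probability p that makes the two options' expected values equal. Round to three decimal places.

EV(Option 2) = 0.06 × 140000 + 0.94 × 48000 = 8400 + 45120 = 53520
p·183000 + (1−p)·(-76000) = 53520
259000p − 76000 = 53520
p = (53520 + 76000) / 259000

p = 0.500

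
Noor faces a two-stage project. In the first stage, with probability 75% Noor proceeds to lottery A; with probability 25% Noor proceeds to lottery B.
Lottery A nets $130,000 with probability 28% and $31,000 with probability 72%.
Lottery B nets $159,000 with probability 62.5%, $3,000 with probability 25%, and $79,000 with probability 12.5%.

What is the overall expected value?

$71,540

EV(A) = 0.28 × 130000 + 0.72 × 31000 = 36400 + 22320 = 58720
EV(B) = 0.625 × 159000 + 0.25 × 3000 + 0.125 × 79000 = 99375 + 750 + 9875 = 110000
Overall = 0.75 × 58720 + 0.25 × 110000 = 44040 + 27500 = 71540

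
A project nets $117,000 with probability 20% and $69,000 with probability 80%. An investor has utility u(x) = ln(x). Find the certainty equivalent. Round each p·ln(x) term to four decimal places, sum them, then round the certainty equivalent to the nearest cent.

$76,687.96

E[u] = 0.2·ln(117000) + 0.8·ln(69000) = 2.3340 + 8.9135 = 11.2475
CE = e^11.2475 ≈ 76687.96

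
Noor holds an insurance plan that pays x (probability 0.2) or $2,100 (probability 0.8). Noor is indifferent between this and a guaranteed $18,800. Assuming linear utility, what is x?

x = $85,600

0.2·x + 0.8·2100 = 18800
0.2·x = 18800 − 1680 = 17120
x = 17120 / 0.2 = 85600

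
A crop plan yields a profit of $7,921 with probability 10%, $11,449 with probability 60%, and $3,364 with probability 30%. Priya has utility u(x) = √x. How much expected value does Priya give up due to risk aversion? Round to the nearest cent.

$480.45

E[u] = 0.1·√7921 + 0.6·√11449 + 0.3·√3364 = 0.1·89 + 0.6·107 + 0.3·58 = 90.5
CE = (90.5)² = 8190.25
Risk premium = EV − CE = 8670.7 − 8190.25 = 480.45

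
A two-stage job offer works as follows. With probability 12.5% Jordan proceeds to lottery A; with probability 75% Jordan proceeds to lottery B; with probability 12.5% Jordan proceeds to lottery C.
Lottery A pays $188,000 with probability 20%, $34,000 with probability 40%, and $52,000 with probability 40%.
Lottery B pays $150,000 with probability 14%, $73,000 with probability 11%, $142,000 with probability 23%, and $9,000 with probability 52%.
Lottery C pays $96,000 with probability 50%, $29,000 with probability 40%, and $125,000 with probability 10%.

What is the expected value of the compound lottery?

$67,790

EV(A) = 0.2 × 188000 + 0.4 × 34000 + 0.4 × 52000 = 37600 + 13600 + 20800 = 72000
EV(B) = 0.14 × 150000 + 0.11 × 73000 + 0.23 × 142000 + 0.52 × 9000 = 21000 + 8030 + 32660 + 4680 = 66370
EV(C) = 0.5 × 96000 + 0.4 × 29000 + 0.1 × 125000 = 48000 + 11600 + 12500 = 72100
Overall = 0.125 × 72000 + 0.75 × 66370 + 0.125 × 72100 = 9000 + 49777.5 + 9012.5 = 67790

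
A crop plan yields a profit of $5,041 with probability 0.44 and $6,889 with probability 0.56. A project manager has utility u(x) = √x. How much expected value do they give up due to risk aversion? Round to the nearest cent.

$35.48

E[u] = 0.44·√5041 + 0.56·√6889 = 0.44·71 + 0.56·83 = 77.72
CE = (77.72)² = 6040.3984
Risk premium = EV − CE = 6075.88 − 6040.3984 = 35.4816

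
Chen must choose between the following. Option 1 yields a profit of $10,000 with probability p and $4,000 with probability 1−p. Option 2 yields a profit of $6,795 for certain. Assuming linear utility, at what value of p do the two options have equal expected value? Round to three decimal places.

p·10000 + (1−p)·4000 = 6795
6000p + 4000 = 6795
p = (6795 − 4000) / 6000

p = 0.466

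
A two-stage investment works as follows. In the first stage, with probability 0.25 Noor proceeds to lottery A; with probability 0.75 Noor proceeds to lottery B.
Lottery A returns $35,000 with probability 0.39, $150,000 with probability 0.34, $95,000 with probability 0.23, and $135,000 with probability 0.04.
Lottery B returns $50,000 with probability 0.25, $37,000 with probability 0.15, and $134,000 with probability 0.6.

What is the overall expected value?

$96,812.50

EV(A) = 0.39 × 35000 + 0.34 × 150000 + 0.23 × 95000 + 0.04 × 135000 = 13650 + 51000 + 21850 + 5400 = 91900
EV(B) = 0.25 × 50000 + 0.15 × 37000 + 0.6 × 134000 = 12500 + 5550 + 80400 = 98450
Overall = 0.25 × 91900 + 0.75 × 98450 = 22975 + 73837.5 = 96812.5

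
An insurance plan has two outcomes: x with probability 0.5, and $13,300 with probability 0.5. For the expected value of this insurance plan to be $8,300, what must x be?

x = $3,300

0.5·x + 0.5·13300 = 8300
0.5·x = 8300 − 6650 = 1650
x = 1650 / 0.5 = 3300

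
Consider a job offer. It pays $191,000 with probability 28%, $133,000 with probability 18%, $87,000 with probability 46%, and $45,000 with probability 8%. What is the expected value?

$121,040

EV = 0.28 × 191000 + 0.18 × 133000 + 0.46 × 87000 + 0.08 × 45000 = 53480 + 23940 + 40020 + 3600 = 121040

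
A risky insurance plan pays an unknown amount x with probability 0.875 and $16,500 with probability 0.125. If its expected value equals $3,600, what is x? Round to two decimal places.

x = $1,757.14

0.875·x + 0.125·16500 = 3600
0.875·x = 3600 − 2062.5 = 1537.5
x = 1537.5 / 0.875 = 1757.1429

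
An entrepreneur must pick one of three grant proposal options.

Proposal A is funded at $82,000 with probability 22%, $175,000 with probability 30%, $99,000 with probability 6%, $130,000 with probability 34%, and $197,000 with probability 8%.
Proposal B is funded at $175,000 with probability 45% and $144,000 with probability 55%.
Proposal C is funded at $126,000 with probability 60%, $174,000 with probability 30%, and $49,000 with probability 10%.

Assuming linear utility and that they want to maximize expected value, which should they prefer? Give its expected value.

Proposal A = 0.22 × 82000 + 0.3 × 175000 + 0.06 × 99000 + 0.34 × 130000 + 0.08 × 197000 = 18040 + 52500 + 5940 + 44200 + 15760 = 136440
Proposal B = 0.45 × 175000 + 0.55 × 144000 = 78750 + 79200 = 157950
Proposal C = 0.6 × 126000 + 0.3 × 174000 + 0.1 × 49000 = 75600 + 52200 + 4900 = 132700

Proposal B ($157,950)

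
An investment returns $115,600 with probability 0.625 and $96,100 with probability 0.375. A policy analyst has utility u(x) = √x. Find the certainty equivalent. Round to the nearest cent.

$108,076.56

E[u] = 0.625·√115600 + 0.375·√96100 = 0.625·340 + 0.375·310 = 328.75
CE = (328.75)² = 108076.5625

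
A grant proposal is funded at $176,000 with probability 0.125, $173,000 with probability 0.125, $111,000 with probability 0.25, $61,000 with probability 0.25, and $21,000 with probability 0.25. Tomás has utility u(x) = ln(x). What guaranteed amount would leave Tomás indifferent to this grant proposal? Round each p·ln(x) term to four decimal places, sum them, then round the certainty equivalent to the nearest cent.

E[u] = 0.125·ln(176000) + 0.125·ln(173000) + 0.25·ln(111000) + 0.25·ln(61000) + 0.25·ln(21000) = 1.5098 + 1.5076 + 2.9043 + 2.7547 + 2.4881 = 11.1645
CE = e^11.1645 ≈ 70579.85

$70,579.85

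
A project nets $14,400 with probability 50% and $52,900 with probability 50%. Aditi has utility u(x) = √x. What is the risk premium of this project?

$3,025

E[u] = 0.5·√14400 + 0.5·√52900 = 0.5·120 + 0.5·230 = 175
CE = (175)² = 30625
Risk premium = EV − CE = 33650 − 30625 = 3025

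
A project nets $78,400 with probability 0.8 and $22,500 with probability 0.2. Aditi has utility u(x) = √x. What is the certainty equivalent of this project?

$64,516

E[u] = 0.8·√78400 + 0.2·√22500 = 0.8·280 + 0.2·150 = 254
CE = (254)² = 64516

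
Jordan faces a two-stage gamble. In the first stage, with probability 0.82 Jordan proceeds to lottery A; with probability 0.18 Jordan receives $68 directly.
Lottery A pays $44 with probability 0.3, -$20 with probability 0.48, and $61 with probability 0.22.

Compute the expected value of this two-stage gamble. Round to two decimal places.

EV(A) = 0.3 × 44 + 0.48 × (-20) + 0.22 × 61 = 13.2 − 9.6 + 13.42 = 17.02
Branch B: 68 (certain)
Overall = 0.82 × 17.02 + 0.18 × 68 = 13.9564 + 12.24 = 26.1964

$26.20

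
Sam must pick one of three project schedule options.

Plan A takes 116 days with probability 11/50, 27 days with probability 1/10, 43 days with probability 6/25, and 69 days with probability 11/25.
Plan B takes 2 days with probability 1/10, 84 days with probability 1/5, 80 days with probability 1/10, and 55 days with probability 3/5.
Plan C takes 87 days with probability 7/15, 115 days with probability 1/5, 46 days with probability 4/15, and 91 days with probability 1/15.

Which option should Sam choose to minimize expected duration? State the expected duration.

Plan B (58 days)

Plan A = 11/50 × 116 + 1/10 × 27 + 6/25 × 43 + 11/25 × 69 = 25.52 + 2.7 + 10.32 + 30.36 = 68.9
Plan B = 1/10 × 2 + 1/5 × 84 + 1/10 × 80 + 3/5 × 55 = 0.2 + 16.8 + 8 + 33 = 58
Plan C = 7/15 × 87 + 1/5 × 115 + 4/15 × 46 + 1/15 × 91 = 40.6 + 23 + 12.2667 + 6.0667 = 81.9333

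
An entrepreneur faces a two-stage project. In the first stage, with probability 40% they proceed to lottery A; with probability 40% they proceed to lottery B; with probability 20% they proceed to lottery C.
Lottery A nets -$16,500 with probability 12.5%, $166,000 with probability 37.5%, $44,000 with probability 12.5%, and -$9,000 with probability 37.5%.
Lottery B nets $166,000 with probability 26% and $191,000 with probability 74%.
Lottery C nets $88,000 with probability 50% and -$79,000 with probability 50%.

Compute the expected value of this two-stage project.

$99,625

EV(A) = 0.125 × (-16500) + 0.375 × 166000 + 0.125 × 44000 + 0.375 × (-9000) = -2062.5 + 62250 + 5500 − 3375 = 62312.5
EV(B) = 0.26 × 166000 + 0.74 × 191000 = 43160 + 141340 = 184500
EV(C) = 0.5 × 88000 + 0.5 × (-79000) = 44000 − 39500 = 4500
Overall = 0.4 × 62312.5 + 0.4 × 184500 + 0.2 × 4500 = 24925 + 73800 + 900 = 99625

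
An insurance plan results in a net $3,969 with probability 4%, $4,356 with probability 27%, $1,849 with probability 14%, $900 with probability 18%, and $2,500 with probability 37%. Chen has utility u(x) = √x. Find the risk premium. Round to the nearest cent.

$154.67

E[u] = 0.04·√3969 + 0.27·√4356 + 0.14·√1849 + 0.18·√900 + 0.37·√2500 = 0.04·63 + 0.27·66 + 0.14·43 + 0.18·30 + 0.37·50 = 50.26
CE = (50.26)² = 2526.0676
Risk premium = EV − CE = 2680.74 − 2526.0676 = 154.6724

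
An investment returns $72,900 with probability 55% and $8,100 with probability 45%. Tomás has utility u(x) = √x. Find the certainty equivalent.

$35,721

E[u] = 0.55·√72900 + 0.45·√8100 = 0.55·270 + 0.45·90 = 189
CE = (189)² = 35721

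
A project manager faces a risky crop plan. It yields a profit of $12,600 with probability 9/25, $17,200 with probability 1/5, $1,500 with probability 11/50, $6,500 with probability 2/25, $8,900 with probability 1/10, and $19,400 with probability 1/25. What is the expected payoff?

EV = 9/25 × 12600 + 1/5 × 17200 + 11/50 × 1500 + 2/25 × 6500 + 1/10 × 8900 + 1/25 × 19400 = 4536 + 3440 + 330 + 520 + 890 + 776 = 10492

$10,492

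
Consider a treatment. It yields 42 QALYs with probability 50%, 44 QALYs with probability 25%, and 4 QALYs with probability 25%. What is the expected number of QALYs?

33 QALYs

EV = 0.5 × 42 + 0.25 × 44 + 0.25 × 4 = 21 + 11 + 1 = 33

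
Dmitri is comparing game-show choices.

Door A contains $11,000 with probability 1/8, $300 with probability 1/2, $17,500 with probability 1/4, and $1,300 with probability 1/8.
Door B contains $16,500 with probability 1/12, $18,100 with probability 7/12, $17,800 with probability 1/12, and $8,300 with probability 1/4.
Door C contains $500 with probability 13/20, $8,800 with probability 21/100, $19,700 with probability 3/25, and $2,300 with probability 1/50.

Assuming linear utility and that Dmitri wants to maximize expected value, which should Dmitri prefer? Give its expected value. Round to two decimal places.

Door B ($15,491.67)

Door A = 1/8 × 11000 + 1/2 × 300 + 1/4 × 17500 + 1/8 × 1300 = 1375 + 150 + 4375 + 162.5 = 6062.5
Door B = 1/12 × 16500 + 7/12 × 18100 + 1/12 × 17800 + 1/4 × 8300 = 1375 + 10558.3333 + 1483.3333 + 2075 = 15491.6667
Door C = 13/20 × 500 + 21/100 × 8800 + 3/25 × 19700 + 1/50 × 2300 = 325 + 1848 + 2364 + 46 = 4583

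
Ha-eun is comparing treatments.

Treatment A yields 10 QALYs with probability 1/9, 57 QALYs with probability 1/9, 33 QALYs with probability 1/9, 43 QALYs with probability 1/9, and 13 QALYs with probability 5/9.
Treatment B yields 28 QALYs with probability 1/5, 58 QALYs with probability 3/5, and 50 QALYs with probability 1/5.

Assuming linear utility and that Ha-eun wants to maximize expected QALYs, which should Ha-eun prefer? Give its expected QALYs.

Treatment B (50.4 QALYs)

Treatment A = 1/9 × 10 + 1/9 × 57 + 1/9 × 33 + 1/9 × 43 + 5/9 × 13 = 1.1111 + 6.3333 + 3.6667 + 4.7778 + 7.2222 = 23.1111
Treatment B = 1/5 × 28 + 3/5 × 58 + 1/5 × 50 = 5.6 + 34.8 + 10 = 50.4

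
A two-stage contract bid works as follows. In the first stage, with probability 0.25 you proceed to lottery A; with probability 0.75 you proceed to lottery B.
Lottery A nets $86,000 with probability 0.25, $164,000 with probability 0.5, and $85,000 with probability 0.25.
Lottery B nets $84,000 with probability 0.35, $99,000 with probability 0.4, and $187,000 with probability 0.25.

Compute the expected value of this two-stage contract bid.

EV(A) = 0.25 × 86000 + 0.5 × 164000 + 0.25 × 85000 = 21500 + 82000 + 21250 = 124750
EV(B) = 0.35 × 84000 + 0.4 × 99000 + 0.25 × 187000 = 29400 + 39600 + 46750 = 115750
Overall = 0.25 × 124750 + 0.75 × 115750 = 31187.5 + 86812.5 = 118000

$118,000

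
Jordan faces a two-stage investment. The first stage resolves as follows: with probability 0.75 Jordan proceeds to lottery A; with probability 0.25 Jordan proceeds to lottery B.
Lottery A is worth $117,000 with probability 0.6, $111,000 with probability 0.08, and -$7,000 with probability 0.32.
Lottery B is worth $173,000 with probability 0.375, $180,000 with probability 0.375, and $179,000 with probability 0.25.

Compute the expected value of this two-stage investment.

EV(A) = 0.6 × 117000 + 0.08 × 111000 + 0.32 × (-7000) = 70200 + 8880 − 2240 = 76840
EV(B) = 0.375 × 173000 + 0.375 × 180000 + 0.25 × 179000 = 64875 + 67500 + 44750 = 177125
Overall = 0.75 × 76840 + 0.25 × 177125 = 57630 + 44281.25 = 101911.25

$101,911.25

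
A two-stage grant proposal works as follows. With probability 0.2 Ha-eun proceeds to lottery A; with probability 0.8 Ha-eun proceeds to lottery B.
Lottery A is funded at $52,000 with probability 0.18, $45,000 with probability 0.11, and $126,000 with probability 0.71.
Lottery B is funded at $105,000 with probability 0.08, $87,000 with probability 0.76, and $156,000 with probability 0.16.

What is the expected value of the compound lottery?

$100,338

EV(A) = 0.18 × 52000 + 0.11 × 45000 + 0.71 × 126000 = 9360 + 4950 + 89460 = 103770
EV(B) = 0.08 × 105000 + 0.76 × 87000 + 0.16 × 156000 = 8400 + 66120 + 24960 = 99480
Overall = 0.2 × 103770 + 0.8 × 99480 = 20754 + 79584 = 100338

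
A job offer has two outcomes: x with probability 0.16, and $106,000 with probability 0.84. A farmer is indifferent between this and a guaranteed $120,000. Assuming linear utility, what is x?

x = $193,500

0.16·x + 0.84·106000 = 120000
0.16·x = 120000 − 89040 = 30960
x = 30960 / 0.16 = 193500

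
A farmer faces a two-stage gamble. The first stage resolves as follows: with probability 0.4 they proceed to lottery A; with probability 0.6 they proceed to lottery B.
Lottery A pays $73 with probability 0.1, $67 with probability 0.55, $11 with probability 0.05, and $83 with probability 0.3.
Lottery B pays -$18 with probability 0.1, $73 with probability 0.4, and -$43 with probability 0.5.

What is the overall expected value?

EV(A) = 0.1 × 73 + 0.55 × 67 + 0.05 × 11 + 0.3 × 83 = 7.3 + 36.85 + 0.55 + 24.9 = 69.6
EV(B) = 0.1 × (-18) + 0.4 × 73 + 0.5 × (-43) = -1.8 + 29.2 − 21.5 = 5.9
Overall = 0.4 × 69.6 + 0.6 × 5.9 = 27.84 + 3.54 = 31.38

$31.38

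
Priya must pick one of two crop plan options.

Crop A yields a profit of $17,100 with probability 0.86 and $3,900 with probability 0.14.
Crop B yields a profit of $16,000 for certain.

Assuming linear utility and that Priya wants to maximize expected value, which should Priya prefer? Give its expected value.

Crop A = 0.86 × 17100 + 0.14 × 3900 = 14706 + 546 = 15252
Crop B: 16000 (certain)

Crop B ($16,000)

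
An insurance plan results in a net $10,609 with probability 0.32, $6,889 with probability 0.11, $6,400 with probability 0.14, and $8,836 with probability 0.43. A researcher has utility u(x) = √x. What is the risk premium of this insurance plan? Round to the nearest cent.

$66.59

E[u] = 0.32·√10609 + 0.11·√6889 + 0.14·√6400 + 0.43·√8836 = 0.32·103 + 0.11·83 + 0.14·80 + 0.43·94 = 93.71
CE = (93.71)² = 8781.5641
Risk premium = EV − CE = 8848.15 − 8781.5641 = 66.5859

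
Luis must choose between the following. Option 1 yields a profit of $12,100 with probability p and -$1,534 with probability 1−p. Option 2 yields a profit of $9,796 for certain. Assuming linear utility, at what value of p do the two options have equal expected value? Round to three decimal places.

p·12100 + (1−p)·(-1534) = 9796
13634p − 1534 = 9796
p = (9796 + 1534) / 13634

p = 0.831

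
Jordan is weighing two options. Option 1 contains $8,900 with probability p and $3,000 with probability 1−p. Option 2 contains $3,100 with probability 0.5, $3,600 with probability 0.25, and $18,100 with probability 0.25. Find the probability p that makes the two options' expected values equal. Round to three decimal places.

p = 0.674

EV(Option 2) = 0.5 × 3100 + 0.25 × 3600 + 0.25 × 18100 = 1550 + 900 + 4525 = 6975
p·8900 + (1−p)·3000 = 6975
5900p + 3000 = 6975
p = (6975 − 3000) / 5900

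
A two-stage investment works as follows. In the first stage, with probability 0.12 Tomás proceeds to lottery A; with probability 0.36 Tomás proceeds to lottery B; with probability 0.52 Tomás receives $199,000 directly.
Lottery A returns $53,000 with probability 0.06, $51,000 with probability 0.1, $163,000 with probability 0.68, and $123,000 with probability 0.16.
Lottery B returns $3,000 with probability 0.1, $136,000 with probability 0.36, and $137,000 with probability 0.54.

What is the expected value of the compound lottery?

EV(A) = 0.06 × 53000 + 0.1 × 51000 + 0.68 × 163000 + 0.16 × 123000 = 3180 + 5100 + 110840 + 19680 = 138800
EV(B) = 0.1 × 3000 + 0.36 × 136000 + 0.54 × 137000 = 300 + 48960 + 73980 = 123240
Branch C: 199000 (certain)
Overall = 0.12 × 138800 + 0.36 × 123240 + 0.52 × 199000 = 16656 + 44366.4 + 103480 = 164502.4

$164,502.40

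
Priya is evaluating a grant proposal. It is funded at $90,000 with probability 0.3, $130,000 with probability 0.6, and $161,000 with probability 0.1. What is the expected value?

EV = 0.3 × 90000 + 0.6 × 130000 + 0.1 × 161000 = 27000 + 78000 + 16100 = 121100

$121,100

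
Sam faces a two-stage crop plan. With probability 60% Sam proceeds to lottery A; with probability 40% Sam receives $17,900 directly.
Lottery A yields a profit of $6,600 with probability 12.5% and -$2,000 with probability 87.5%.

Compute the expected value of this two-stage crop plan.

$6,605

EV(A) = 0.125 × 6600 + 0.875 × (-2000) = 825 − 1750 = -925
Branch B: 17900 (certain)
Overall = 0.6 × (-925) + 0.4 × 17900 = -555 + 7160 = 6605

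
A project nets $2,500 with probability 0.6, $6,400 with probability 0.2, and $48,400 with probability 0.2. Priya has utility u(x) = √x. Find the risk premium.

$4,360

E[u] = 0.6·√2500 + 0.2·√6400 + 0.2·√48400 = 0.6·50 + 0.2·80 + 0.2·220 = 90
CE = (90)² = 8100
Risk premium = EV − CE = 12460 − 8100 = 4360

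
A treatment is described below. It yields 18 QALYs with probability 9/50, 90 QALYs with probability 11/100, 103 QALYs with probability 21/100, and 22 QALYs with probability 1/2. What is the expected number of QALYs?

45.77 QALYs

EV = 9/50 × 18 + 11/100 × 90 + 21/100 × 103 + 1/2 × 22 = 3.24 + 9.9 + 21.63 + 11 = 45.77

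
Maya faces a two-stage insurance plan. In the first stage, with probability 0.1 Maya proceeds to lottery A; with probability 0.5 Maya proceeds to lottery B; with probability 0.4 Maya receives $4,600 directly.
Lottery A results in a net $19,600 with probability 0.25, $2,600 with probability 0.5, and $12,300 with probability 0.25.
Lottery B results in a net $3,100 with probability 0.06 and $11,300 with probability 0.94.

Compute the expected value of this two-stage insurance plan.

$8,171.50

EV(A) = 0.25 × 19600 + 0.5 × 2600 + 0.25 × 12300 = 4900 + 1300 + 3075 = 9275
EV(B) = 0.06 × 3100 + 0.94 × 11300 = 186 + 10622 = 10808
Branch C: 4600 (certain)
Overall = 0.1 × 9275 + 0.5 × 10808 + 0.4 × 4600 = 927.5 + 5404 + 1840 = 8171.5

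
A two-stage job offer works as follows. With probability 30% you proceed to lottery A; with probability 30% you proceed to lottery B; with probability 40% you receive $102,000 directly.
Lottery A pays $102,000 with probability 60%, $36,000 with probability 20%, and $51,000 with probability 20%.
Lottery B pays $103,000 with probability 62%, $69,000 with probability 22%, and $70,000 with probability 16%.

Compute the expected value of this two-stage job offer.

EV(A) = 0.6 × 102000 + 0.2 × 36000 + 0.2 × 51000 = 61200 + 7200 + 10200 = 78600
EV(B) = 0.62 × 103000 + 0.22 × 69000 + 0.16 × 70000 = 63860 + 15180 + 11200 = 90240
Branch C: 102000 (certain)
Overall = 0.3 × 78600 + 0.3 × 90240 + 0.4 × 102000 = 23580 + 27072 + 40800 = 91452

$91,452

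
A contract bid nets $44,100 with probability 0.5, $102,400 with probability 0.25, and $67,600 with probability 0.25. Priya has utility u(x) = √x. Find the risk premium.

$2,050

E[u] = 0.5·√44100 + 0.25·√102400 + 0.25·√67600 = 0.5·210 + 0.25·320 + 0.25·260 = 250
CE = (250)² = 62500
Risk premium = EV − CE = 64550 − 62500 = 2050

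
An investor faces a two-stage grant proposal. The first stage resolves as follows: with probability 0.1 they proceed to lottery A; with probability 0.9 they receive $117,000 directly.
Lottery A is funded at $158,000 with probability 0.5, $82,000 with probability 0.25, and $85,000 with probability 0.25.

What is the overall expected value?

$117,375

EV(A) = 0.5 × 158000 + 0.25 × 82000 + 0.25 × 85000 = 79000 + 20500 + 21250 = 120750
Branch B: 117000 (certain)
Overall = 0.1 × 120750 + 0.9 × 117000 = 12075 + 105300 = 117375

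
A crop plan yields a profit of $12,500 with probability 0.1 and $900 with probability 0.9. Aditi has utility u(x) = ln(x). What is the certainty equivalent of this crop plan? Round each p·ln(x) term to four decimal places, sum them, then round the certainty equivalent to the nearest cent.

E[u] = 0.1·ln(12500) + 0.9·ln(900) = 0.9433 + 6.1222 = 7.0655
CE = e^7.0655 ≈ 1170.87

$1,170.87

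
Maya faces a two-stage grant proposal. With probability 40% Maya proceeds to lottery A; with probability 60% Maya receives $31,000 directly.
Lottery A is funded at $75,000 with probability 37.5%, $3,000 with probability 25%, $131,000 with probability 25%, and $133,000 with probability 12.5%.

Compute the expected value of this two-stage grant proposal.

$49,900

EV(A) = 0.375 × 75000 + 0.25 × 3000 + 0.25 × 131000 + 0.125 × 133000 = 28125 + 750 + 32750 + 16625 = 78250
Branch B: 31000 (certain)
Overall = 0.4 × 78250 + 0.6 × 31000 = 31300 + 18600 = 49900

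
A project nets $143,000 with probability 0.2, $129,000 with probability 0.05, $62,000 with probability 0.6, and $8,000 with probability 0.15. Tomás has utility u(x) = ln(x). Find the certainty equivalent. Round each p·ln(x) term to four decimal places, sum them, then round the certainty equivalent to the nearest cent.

E[u] = 0.2·ln(143000) + 0.05·ln(129000) + 0.6·ln(62000) + 0.15·ln(8000) = 2.3741 + 0.5884 + 6.6209 + 1.3481 = 10.9315
CE = e^10.9315 ≈ 55910.08

$55,910.08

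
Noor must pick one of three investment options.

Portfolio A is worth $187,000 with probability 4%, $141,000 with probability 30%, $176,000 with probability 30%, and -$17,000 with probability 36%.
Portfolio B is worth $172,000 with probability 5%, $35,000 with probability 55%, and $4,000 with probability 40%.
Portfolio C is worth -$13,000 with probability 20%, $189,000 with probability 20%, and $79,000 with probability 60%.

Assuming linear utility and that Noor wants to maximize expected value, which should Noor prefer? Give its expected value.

Portfolio A ($96,460)

Portfolio A = 0.04 × 187000 + 0.3 × 141000 + 0.3 × 176000 + 0.36 × (-17000) = 7480 + 42300 + 52800 − 6120 = 96460
Portfolio B = 0.05 × 172000 + 0.55 × 35000 + 0.4 × 4000 = 8600 + 19250 + 1600 = 29450
Portfolio C = 0.2 × (-13000) + 0.2 × 189000 + 0.6 × 79000 = -2600 + 37800 + 47400 = 82600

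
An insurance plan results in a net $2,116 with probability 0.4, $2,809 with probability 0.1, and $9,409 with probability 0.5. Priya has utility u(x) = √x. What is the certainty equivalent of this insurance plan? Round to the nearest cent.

$5,212.84

E[u] = 0.4·√2116 + 0.1·√2809 + 0.5·√9409 = 0.4·46 + 0.1·53 + 0.5·97 = 72.2
CE = (72.2)² = 5212.84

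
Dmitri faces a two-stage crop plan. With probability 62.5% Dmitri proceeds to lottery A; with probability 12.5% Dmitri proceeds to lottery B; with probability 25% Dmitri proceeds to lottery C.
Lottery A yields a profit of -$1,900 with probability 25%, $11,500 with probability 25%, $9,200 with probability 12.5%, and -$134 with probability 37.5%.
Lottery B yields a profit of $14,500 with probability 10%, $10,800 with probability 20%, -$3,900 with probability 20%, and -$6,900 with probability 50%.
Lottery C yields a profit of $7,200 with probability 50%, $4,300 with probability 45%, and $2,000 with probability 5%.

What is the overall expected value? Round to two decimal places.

$3,518.59

EV(A) = 0.25 × (-1900) + 0.25 × 11500 + 0.125 × 9200 + 0.375 × (-134) = -475 + 2875 + 1150 − 50.25 = 3499.75
EV(B) = 0.1 × 14500 + 0.2 × 10800 + 0.2 × (-3900) + 0.5 × (-6900) = 1450 + 2160 − 780 − 3450 = -620
EV(C) = 0.5 × 7200 + 0.45 × 4300 + 0.05 × 2000 = 3600 + 1935 + 100 = 5635
Overall = 0.625 × 3499.75 + 0.125 × (-620) + 0.25 × 5635 = 2187.34375 − 77.5 + 1408.75 = 3518.59375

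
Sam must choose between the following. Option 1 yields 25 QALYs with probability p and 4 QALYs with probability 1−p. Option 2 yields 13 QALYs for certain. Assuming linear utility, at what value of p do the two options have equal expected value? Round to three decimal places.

p = 0.429

p·25 + (1−p)·4 = 13
21p + 4 = 13
p = (13 − 4) / 21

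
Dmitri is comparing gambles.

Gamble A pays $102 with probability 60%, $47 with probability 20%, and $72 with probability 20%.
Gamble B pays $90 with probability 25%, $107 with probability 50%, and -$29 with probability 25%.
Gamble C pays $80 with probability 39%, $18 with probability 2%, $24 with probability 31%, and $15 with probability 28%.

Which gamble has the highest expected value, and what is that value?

Gamble A ($85)

Gamble A = 0.6 × 102 + 0.2 × 47 + 0.2 × 72 = 61.2 + 9.4 + 14.4 = 85
Gamble B = 0.25 × 90 + 0.5 × 107 + 0.25 × (-29) = 22.5 + 53.5 − 7.25 = 68.75
Gamble C = 0.39 × 80 + 0.02 × 18 + 0.31 × 24 + 0.28 × 15 = 31.2 + 0.36 + 7.44 + 4.2 = 43.2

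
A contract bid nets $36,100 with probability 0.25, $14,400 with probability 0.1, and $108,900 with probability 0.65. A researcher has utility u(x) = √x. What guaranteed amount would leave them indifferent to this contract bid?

E[u] = 0.25·√36100 + 0.1·√14400 + 0.65·√108900 = 0.25·190 + 0.1·120 + 0.65·330 = 274
CE = (274)² = 75076

$75,076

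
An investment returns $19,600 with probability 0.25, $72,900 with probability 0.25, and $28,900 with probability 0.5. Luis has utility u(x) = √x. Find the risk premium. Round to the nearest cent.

E[u] = 0.25·√19600 + 0.25·√72900 + 0.5·√28900 = 0.25·140 + 0.25·270 + 0.5·170 = 187.5
CE = (187.5)² = 35156.25
Risk premium = EV − CE = 37575 − 35156.25 = 2418.75

$2,418.75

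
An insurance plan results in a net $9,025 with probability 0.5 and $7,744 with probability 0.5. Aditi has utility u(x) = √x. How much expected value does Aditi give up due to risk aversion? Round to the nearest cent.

$12.25

E[u] = 0.5·√9025 + 0.5·√7744 = 0.5·95 + 0.5·88 = 91.5
CE = (91.5)² = 8372.25
Risk premium = EV − CE = 8384.5 − 8372.25 = 12.25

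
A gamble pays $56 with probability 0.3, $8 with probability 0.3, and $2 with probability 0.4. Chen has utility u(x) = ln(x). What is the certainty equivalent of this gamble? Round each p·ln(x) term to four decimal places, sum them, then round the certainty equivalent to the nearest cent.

E[u] = 0.3·ln(56) + 0.3·ln(8) + 0.4·ln(2) = 1.2076 + 0.6238 + 0.2773 = 2.1087
CE = e^2.1087 ≈ 8.24

$8.24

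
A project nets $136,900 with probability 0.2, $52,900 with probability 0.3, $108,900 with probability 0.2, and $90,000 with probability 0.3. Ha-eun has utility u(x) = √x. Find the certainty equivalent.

$89,401

E[u] = 0.2·√136900 + 0.3·√52900 + 0.2·√108900 + 0.3·√90000 = 0.2·370 + 0.3·230 + 0.2·330 + 0.3·300 = 299
CE = (299)² = 89401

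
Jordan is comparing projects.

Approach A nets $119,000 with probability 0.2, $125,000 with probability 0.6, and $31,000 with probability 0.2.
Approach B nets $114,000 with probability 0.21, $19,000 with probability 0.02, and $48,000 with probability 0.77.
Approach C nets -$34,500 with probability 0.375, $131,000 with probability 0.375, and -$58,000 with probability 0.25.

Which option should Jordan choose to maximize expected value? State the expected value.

Approach A ($105,000)

Approach A = 0.2 × 119000 + 0.6 × 125000 + 0.2 × 31000 = 23800 + 75000 + 6200 = 105000
Approach B = 0.21 × 114000 + 0.02 × 19000 + 0.77 × 48000 = 23940 + 380 + 36960 = 61280
Approach C = 0.375 × (-34500) + 0.375 × 131000 + 0.25 × (-58000) = -12937.5 + 49125 − 14500 = 21687.5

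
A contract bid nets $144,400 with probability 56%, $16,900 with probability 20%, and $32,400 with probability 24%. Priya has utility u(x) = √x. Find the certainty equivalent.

E[u] = 0.56·√144400 + 0.2·√16900 + 0.24·√32400 = 0.56·380 + 0.2·130 + 0.24·180 = 282
CE = (282)² = 79524

$79,524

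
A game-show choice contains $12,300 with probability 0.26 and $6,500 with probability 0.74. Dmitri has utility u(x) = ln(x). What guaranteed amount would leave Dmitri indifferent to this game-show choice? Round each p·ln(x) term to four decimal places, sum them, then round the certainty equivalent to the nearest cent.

$7,672.52

E[u] = 0.26·ln(12300) + 0.74·ln(6500) = 2.4485 + 6.4969 = 8.9454
CE = e^8.9454 ≈ 7672.52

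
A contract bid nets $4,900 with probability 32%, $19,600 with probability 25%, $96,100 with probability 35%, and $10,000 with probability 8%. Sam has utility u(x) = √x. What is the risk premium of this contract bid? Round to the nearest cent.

$10,661.79

E[u] = 0.32·√4900 + 0.25·√19600 + 0.35·√96100 + 0.08·√10000 = 0.32·70 + 0.25·140 + 0.35·310 + 0.08·100 = 173.9
CE = (173.9)² = 30241.21
Risk premium = EV − CE = 40903 − 30241.21 = 10661.79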